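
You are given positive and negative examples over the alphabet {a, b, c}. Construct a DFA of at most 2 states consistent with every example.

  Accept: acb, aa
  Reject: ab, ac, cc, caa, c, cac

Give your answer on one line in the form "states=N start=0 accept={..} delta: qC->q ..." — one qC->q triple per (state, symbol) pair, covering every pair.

State merging on the prefix tree: take the shortest (then alphabetical) example prefix whose next move is undefined and point that move at state 0, else 1, else 2, ...; a target is out if some Accept/Reject pair would then sit in one state with the same input left (inseparable). If every existing state is out, open a new one.
a: 0a undefined. 0a->0: ok.
c: 0c undefined. 0c->0: no, acb/ab meet in 0 with "b" left. Open state 1: 0c->1.
ab: 0b undefined. 0b->0: no, aa/ab meet in 0. 0b->1: ok.
ca: 1a undefined. 1a->0: no, aa/caa meet in 0. 1a->1: ok.
cc: 1c undefined. 1c->0: no, aa/cc meet in 0. 1c->1: ok.
acb: 1b undefined. 1b->0: ok.
All examples now run through 2 states with every (state, symbol) defined. Accept strings end in {0}, Reject strings end in {1}; accept={0}.

states=2 start=0 accept={0} delta: 0a->0 0b->1 0c->1 1a->1 1b->0 1c->1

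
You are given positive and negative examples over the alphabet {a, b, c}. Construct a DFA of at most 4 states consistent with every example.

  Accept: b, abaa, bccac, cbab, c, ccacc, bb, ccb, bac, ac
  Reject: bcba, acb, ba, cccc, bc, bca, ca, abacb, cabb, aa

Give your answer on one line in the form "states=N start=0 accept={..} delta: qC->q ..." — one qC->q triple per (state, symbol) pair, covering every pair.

states=4 start=0 accept={1,2} delta: 0a->0 0b->1 0c->2 1a->3 1b->1 1c->0 2a->3 2b->0 2c->3 3a->1 3b->2 3c->2

Grow the machine one transition at a time. Run the examples from 0; the earliest place one falls off (shortest prefix, ties alphabetical) gets sent to the lowest-numbered state that keeps every Accept/Reject pair distinguishable — a pair clashes when both reach the same state with identical unread suffix — and to a fresh state only if none does.
a: 0a undefined. 0a->0: ok.
b: 0b undefined. 0b->0: no, b/ba meet in 0. Open state 1: 0b->1.
c: 0c undefined. 0c->0: no, b/acb meet in 1. 0c->1: no, bb/acb meet in 1 with "b" left. Open state 2: 0c->2.
ba: 1a undefined. 1a->0: no, abaa/ba meet in 0. 1a->1: no, b/ba meet in 1. 1a->2: no, abaa/ca meet in 2 with "a" left. Open state 3: 1a->3.
bb: 1b undefined. 1b->0: no, bb/aa meet in 0. 1b->1: ok.
bc: 1c undefined. 1c->0: ok.
ca: 2a undefined. 2a->0: no, b/cabb meet in 1. 2a->1: no, b/ca meet in 1. 2a->2: no, c/ca meet in 2. 2a->3: ok.
cb: 2b undefined. 2b->0: ok.
cc: 2c undefined. 2c->0: no, ccacc/acb meet in 0. 2c->1: no, c/cccc meet in 2. 2c->2: no, c/cccc meet in 2. 2c->3: ok.
bac: 3c undefined. 3c->0: no, b/abacb meet in 1. 3c->1: no, b/abacb meet in 1. 3c->2: ok.
cab: 3b undefined. 3b->0: no, b/cabb meet in 1. 3b->1: no, b/cabb meet in 1. 3b->2: ok.
cca: 3a undefined. 3a->0: no, abaa/acb meet in 0. 3a->1: ok.
All examples now run through 4 states with every (state, symbol) defined. Accept strings end in {1,2}, Reject strings end in {0,3}; accept={1,2}.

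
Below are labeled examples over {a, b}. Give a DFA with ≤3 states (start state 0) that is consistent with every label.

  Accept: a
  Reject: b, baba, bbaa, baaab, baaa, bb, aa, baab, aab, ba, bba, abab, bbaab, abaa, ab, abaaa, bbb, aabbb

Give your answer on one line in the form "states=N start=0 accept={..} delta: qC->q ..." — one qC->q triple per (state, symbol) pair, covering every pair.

states=3 start=0 accept={1} delta: 0a->1 0b->2 1a->0 1b->2 2a->2 2b->2

Grow the machine one transition at a time. Run the examples from 0; the earliest place one falls off (shortest prefix, ties alphabetical) gets sent to the lowest-numbered state that keeps every Accept/Reject pair distinguishable — a pair clashes when both reach the same state with identical unread suffix — and to a fresh state only if none does.
a: 0a undefined. 0a->0: no, a/aa meet in 0. Open state 1: 0a->1.
b: 0b undefined. 0b->0: no, a/ba meet in 1. 0b->1: no, a/b meet in 1. Open state 2: 0b->2.
aa: 1a undefined. 1a->0: ok.
ab: 1b undefined. 1b->0: no, a/abaaa meet in 1. 1b->1: no, a/abaa meet in 1. 1b->2: ok.
ba: 2a undefined. 2a->0: no, a/abaa meet in 1. 2a->1: no, a/baba meet in 1. 2a->2: ok.
bb: 2b undefined. 2b->0: no, a/baba meet in 1. 2b->1: no, a/bbaa meet in 1. 2b->2: ok.
All examples now run through 3 states with every (state, symbol) defined. Accept strings end in {1}, Reject strings end in {0,2}; accept={1}.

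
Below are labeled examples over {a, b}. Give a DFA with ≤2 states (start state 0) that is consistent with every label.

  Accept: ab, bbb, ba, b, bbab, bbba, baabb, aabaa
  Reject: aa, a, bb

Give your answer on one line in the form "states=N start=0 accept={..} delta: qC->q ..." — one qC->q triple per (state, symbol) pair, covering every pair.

Fold the examples into a partial DFA from state 0: repeatedly fix the first undefined (state, symbol) met by the shortest-then-alphabetical prefix, trying targets in increasing order and rejecting any under which an Accept and a Reject string meet in one state with the same remainder; add a state when all current targets are rejected. Accepting states are where Accept strings end.
a: 0a undefined. 0a->0: ok.
b: 0b undefined. 0b->0: no, ab/aa meet in 0. Open state 1: 0b->1.
ba: 1a undefined. 1a->0: no, ba/aa meet in 0. 1a->1: ok.
bb: 1b undefined. 1b->0: ok.
All examples now run through 2 states with every (state, symbol) defined. Accept strings end in {1}, Reject strings end in {0}; accept={1}.

states=2 start=0 accept={1} delta: 0a->0 0b->1 1a->1 1b->0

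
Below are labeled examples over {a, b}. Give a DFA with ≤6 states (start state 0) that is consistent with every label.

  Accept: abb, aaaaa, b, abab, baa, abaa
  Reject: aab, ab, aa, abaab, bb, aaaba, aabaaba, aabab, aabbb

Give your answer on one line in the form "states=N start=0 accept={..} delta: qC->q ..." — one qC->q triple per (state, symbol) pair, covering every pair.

Fold the examples into a partial DFA from state 0: repeatedly fix the first undefined (state, symbol) met by the shortest-then-alphabetical prefix, trying targets in increasing order and rejecting any under which an Accept and a Reject string meet in one state with the same remainder; add a state when all current targets are rejected. Accepting states are where Accept strings end.
a: 0a undefined. 0a->0: no, abb/bb meet in 0 with "bb" left. Open state 1: 0a->1.
b: 0b undefined. 0b->0: no, b/bb meet in 0. 0b->1: ok.
aa: 1a undefined. 1a->0: no, abb/aabbb meet in 1 with "bb" left. 1a->1: no, aaaaa/aa meet in 1. Open state 2: 1a->2.
ab: 1b undefined. 1b->0: no, abab/ab meet in 0. 1b->1: no, abb/ab meet in 1. 1b->2: no, abb/aab meet in 2 with "b" left. Open state 3: 1b->3.
aaa: 2a undefined. 2a->0: no, aaaaa/aa meet in 2. 2a->1: ok.
aab: 2b undefined. 2b->0: no, aaaaa/aabaaba meet in 1. 2b->1: no, abb/aabbb meet in 3 with "b" left. 2b->2: no, aaaaa/aabaaba meet in 1. 2b->3: no, abab/aabab meet in 3 with "ab" left. Open state 4: 2b->4.
aba: 3a undefined. 3a->0: ok.
abb: 3b undefined. 3b->0: no, abb/aaaba meet in 0. 3b->1: ok.
aaba: 4a undefined. 4a->0: no, abb/aabab meet in 1. 4a->1: no, abb/aabaaba meet in 1. 4a->2: ok.
aabb: 4b undefined. 4b->0: no, abb/aabbb meet in 1. 4b->1: ok.
All examples now run through 5 states with every (state, symbol) defined. Accept strings end in {1}, Reject strings end in {0,2,3,4}; accept={1}.

states=5 start=0 accept={1} delta: 0a->1 0b->1 1a->2 1b->3 2a->1 2b->4 3a->0 3b->1 4a->2 4b->1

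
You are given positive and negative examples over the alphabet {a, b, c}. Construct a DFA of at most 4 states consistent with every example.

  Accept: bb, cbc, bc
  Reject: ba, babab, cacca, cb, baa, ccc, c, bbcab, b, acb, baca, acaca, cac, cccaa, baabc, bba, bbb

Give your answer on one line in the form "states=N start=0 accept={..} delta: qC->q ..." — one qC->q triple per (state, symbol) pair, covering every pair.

states=3 start=0 accept={2} delta: 0a->0 0b->1 0c->0 1a->1 1b->2 1c->2 2a->0 2b->0 2c->0

Grow the machine one transition at a time. Run the examples from 0; the earliest place one falls off (shortest prefix, ties alphabetical) gets sent to the lowest-numbered state that keeps every Accept/Reject pair distinguishable — a pair clashes when both reach the same state with identical unread suffix — and to a fresh state only if none does.
a: 0a undefined. 0a->0: ok.
b: 0b undefined. 0b->0: no, bb/ba meet in 0. Open state 1: 0b->1.
c: 0c undefined. 0c->0: ok.
ba: 1a undefined. 1a->0: no, cbc/baabc meet in 1 with "c" left. 1a->1: ok.
bb: 1b undefined. 1b->0: no, bb/cacca meet in 0. 1b->1: no, bb/ba meet in 1. Open state 2: 1b->2.
bc: 1c undefined. 1c->0: no, cbc/cacca meet in 0. 1c->1: no, cbc/ba meet in 1. 1c->2: ok.
bba: 2a undefined. 2a->0: ok.
bbb: 2b undefined. 2b->0: ok.
bbc: 2c undefined. 2c->0: ok.
All examples now run through 3 states with every (state, symbol) defined. Accept strings end in {2}, Reject strings end in {0,1}; accept={2}.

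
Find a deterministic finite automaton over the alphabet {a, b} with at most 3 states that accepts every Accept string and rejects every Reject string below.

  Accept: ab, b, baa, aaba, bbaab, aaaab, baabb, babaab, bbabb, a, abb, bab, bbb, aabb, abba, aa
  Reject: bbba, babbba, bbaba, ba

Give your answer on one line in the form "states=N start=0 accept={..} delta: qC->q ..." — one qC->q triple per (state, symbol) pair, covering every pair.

states=3 start=0 accept={1,2} delta: 0a->1 0b->2 1a->1 1b->1 2a->0 2b->2

State merging on the prefix tree: take the shortest (then alphabetical) example prefix whose next move is undefined and point that move at state 0, else 1, else 2, ...; a target is out if some Accept/Reject pair would then sit in one state with the same input left (inseparable). If every existing state is out, open a new one.
a: 0a undefined. 0a->0: no, aaba/ba meet in 0 with "ba" left. Open state 1: 0a->1.
b: 0b undefined. 0b->0: no, a/bbba meet in 1. 0b->1: no, abba/bbba meet in 1 with "bba" left. Open state 2: 0b->2.
aa: 1a undefined. 1a->0: no, aaba/ba meet in 2 with "a" left. 1a->1: ok.
ab: 1b undefined. 1b->0: no, abba/ba meet in 2 with "a" left. 1b->1: ok.
ba: 2a undefined. 2a->0: ok.
bb: 2b undefined. 2b->0: no, ab/bbaba meet in 1. 2b->1: no, ab/bbba meet in 1. 2b->2: ok.
All examples now run through 3 states with every (state, symbol) defined. Accept strings end in {1,2}, Reject strings end in {0}; accept={1,2}.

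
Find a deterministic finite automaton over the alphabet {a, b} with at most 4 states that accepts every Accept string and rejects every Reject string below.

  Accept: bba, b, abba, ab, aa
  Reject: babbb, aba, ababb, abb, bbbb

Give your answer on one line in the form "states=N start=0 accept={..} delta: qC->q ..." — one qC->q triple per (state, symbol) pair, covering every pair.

states=3 start=0 accept={0,1} delta: 0a->0 0b->1 1a->2 1b->2 2a->0 2b->2

Fold the examples into a partial DFA from state 0: repeatedly fix the first undefined (state, symbol) met by the shortest-then-alphabetical prefix, trying targets in increasing order and rejecting any under which an Accept and a Reject string meet in one state with the same remainder; add a state when all current targets are rejected. Accepting states are where Accept strings end.
a: 0a undefined. 0a->0: ok.
b: 0b undefined. 0b->0: no, bba/babbb meet in 0. Open state 1: 0b->1.
ba: 1a undefined. 1a->0: no, aa/aba meet in 0. 1a->1: no, b/aba meet in 1. Open state 2: 1a->2.
bb: 1b undefined. 1b->0: no, bba/abb meet in 0. 1b->1: no, bba/aba meet in 2. 1b->2: ok.
bab: 2b undefined. 2b->0: no, b/ababb meet in 1. 2b->1: no, b/babbb meet in 1. 2b->2: ok.
bba: 2a undefined. 2a->0: ok.
All examples now run through 3 states with every (state, symbol) defined. Accept strings end in {0,1}, Reject strings end in {2}; accept={0,1}.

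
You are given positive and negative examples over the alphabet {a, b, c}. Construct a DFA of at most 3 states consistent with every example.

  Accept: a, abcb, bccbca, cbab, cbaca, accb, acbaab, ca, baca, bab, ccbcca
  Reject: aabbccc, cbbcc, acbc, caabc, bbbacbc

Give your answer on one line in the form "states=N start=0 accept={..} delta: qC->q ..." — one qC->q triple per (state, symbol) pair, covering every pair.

Fold the examples into a partial DFA from state 0: repeatedly fix the first undefined (state, symbol) met by the shortest-then-alphabetical prefix, trying targets in increasing order and rejecting any under which an Accept and a Reject string meet in one state with the same remainder; add a state when all current targets are rejected. Accepting states are where Accept strings end.
a: 0a undefined. 0a->0: ok.
b: 0b undefined. 0b->0: ok.
c: 0c undefined. 0c->0: no, a/aabbccc meet in 0. Open state 1: 0c->1.
ca: 1a undefined. 1a->0: ok.
cb: 1b undefined. 1b->0: ok.
cc: 1c undefined. 1c->0: no, a/cbbcc meet in 0. 1c->1: ok.
All examples now run through 2 states with every (state, symbol) defined. Accept strings end in {0}, Reject strings end in {1}; accept={0}.

states=2 start=0 accept={0} delta: 0a->0 0b->0 0c->1 1a->0 1b->0 1c->1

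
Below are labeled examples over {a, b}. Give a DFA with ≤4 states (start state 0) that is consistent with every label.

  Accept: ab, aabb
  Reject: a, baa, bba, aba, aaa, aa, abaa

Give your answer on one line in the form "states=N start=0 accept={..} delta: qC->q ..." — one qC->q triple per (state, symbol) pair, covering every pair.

states=2 start=0 accept={1} delta: 0a->0 0b->1 1a->0 1b->1

Fold the examples into a partial DFA from state 0: repeatedly fix the first undefined (state, symbol) met by the shortest-then-alphabetical prefix, trying targets in increasing order and rejecting any under which an Accept and a Reject string meet in one state with the same remainder; add a state when all current targets are rejected. Accepting states are where Accept strings end.
a: 0a undefined. 0a->0: ok.
b: 0b undefined. 0b->0: no, ab/a meet in 0. Open state 1: 0b->1.
ba: 1a undefined. 1a->0: ok.
bb: 1b undefined. 1b->0: no, aabb/a meet in 0. 1b->1: ok.
All examples now run through 2 states with every (state, symbol) defined. Accept strings end in {1}, Reject strings end in {0}; accept={1}.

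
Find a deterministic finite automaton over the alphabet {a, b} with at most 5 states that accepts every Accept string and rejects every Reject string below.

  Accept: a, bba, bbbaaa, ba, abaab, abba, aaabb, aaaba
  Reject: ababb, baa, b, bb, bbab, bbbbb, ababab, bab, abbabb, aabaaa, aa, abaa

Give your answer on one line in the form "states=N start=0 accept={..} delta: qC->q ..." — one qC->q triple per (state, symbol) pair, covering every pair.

Grow the machine one transition at a time. Run the examples from 0; the earliest place one falls off (shortest prefix, ties alphabetical) gets sent to the lowest-numbered state that keeps every Accept/Reject pair distinguishable — a pair clashes when both reach the same state with identical unread suffix — and to a fresh state only if none does.
a: 0a undefined. 0a->0: no, a/aa meet in 0. Open state 1: 0a->1.
b: 0b undefined. 0b->0: ok.
aa: 1a undefined. 1a->0: no, a/aabaaa meet in 1. 1a->1: no, a/baa meet in 1. Open state 2: 1a->2.
ab: 1b undefined. 1b->0: ok.
aaa: 2a undefined. 2a->0: no, bbbaaa/ababb meet in 0. 2a->1: no, aaabb/ababb meet in 0. 2a->2: no, bbbaaa/baa meet in 2. Open state 3: 2a->3.
aab: 2b undefined. 2b->0: no, bbbaaa/aabaaa meet in 3. 2b->1: ok.
aaab: 3b undefined. 3b->0: no, aaabb/ababb meet in 0. 3b->1: no, aaabb/ababb meet in 0. 3b->2: ok.
aabaaa: 3a undefined. 3a->0: ok.
All examples now run through 4 states with every (state, symbol) defined. Accept strings end in {1,3}, Reject strings end in {0,2}; accept={1,3}.

states=4 start=0 accept={1,3} delta: 0a->1 0b->0 1a->2 1b->0 2a->3 2b->1 3a->0 3b->2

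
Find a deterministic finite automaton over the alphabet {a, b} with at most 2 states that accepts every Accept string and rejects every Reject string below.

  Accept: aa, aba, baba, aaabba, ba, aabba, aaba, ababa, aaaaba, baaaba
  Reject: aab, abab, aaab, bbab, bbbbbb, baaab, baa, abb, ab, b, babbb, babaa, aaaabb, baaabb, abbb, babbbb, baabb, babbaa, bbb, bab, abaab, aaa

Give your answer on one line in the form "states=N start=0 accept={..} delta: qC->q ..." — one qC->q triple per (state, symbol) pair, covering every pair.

states=2 start=0 accept={0} delta: 0a->1 0b->1 1a->0 1b->1

Fold the examples into a partial DFA from state 0: repeatedly fix the first undefined (state, symbol) met by the shortest-then-alphabetical prefix, trying targets in increasing order and rejecting any under which an Accept and a Reject string meet in one state with the same remainder; add a state when all current targets are rejected. Accepting states are where Accept strings end.
a: 0a undefined. 0a->0: no, aa/aaa meet in 0. Open state 1: 0a->1.
b: 0b undefined. 0b->0: no, aa/baa meet in 1 with "a" left. 0b->1: ok.
aa: 1a undefined. 1a->0: ok.
ab: 1b undefined. 1b->0: no, aa/abab meet in 0. 1b->1: ok.
All examples now run through 2 states with every (state, symbol) defined. Accept strings end in {0}, Reject strings end in {1}; accept={0}.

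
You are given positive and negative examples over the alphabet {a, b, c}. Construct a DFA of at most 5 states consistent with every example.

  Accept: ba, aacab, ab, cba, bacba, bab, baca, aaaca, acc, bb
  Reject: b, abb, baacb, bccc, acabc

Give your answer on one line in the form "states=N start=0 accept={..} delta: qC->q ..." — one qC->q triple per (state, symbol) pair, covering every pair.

Fold the examples into a partial DFA from state 0: repeatedly fix the first undefined (state, symbol) met by the shortest-then-alphabetical prefix, trying targets in increasing order and rejecting any under which an Accept and a Reject string meet in one state with the same remainder; add a state when all current targets are rejected. Accepting states are where Accept strings end.
a: 0a undefined. 0a->0: no, ab/b meet in 0 with "b" left. Open state 1: 0a->1.
b: 0b undefined. 0b->0: no, bb/b meet in 0. 0b->1: ok.
c: 0c undefined. 0c->0: ok.
aa: 1a undefined. 1a->0: no, bab/b meet in 1. 1a->1: no, ba/b meet in 1. Open state 2: 1a->2.
ab: 1b undefined. 1b->0: ok.
ac: 1c undefined. 1c->0: no, ab/bccc meet in 0. 1c->1: no, acc/b meet in 1. 1c->2: ok.
aaa: 2a undefined. 2a->0: no, ba/acabc meet in 2. 2a->1: no, ab/acabc meet in 0. 2a->2: ok.
aac: 2c undefined. 2c->0: no, aacab/bccc meet in 0. 2c->1: no, ba/bccc meet in 2. 2c->2: no, ba/bccc meet in 2. Open state 3: 2c->3.
bab: 2b undefined. 2b->0: no, ab/acabc meet in 0. 2b->1: no, ba/acabc meet in 2. 2b->2: no, acc/acabc meet in 3. 2b->3: ok.
aaca: 3a undefined. 3a->0: no, aacab/b meet in 1. 3a->1: no, baca/b meet in 1. 3a->2: ok.
bacb: 3b undefined. 3b->0: no, ab/baacb meet in 0. 3b->1: ok.
bccc: 3c undefined. 3c->0: no, ab/bccc meet in 0. 3c->1: ok.
All examples now run through 4 states with every (state, symbol) defined. Accept strings end in {0,2,3}, Reject strings end in {1}; accept={0,2,3}.

states=4 start=0 accept={0,2,3} delta: 0a->1 0b->1 0c->0 1a->2 1b->0 1c->2 2a->2 2b->3 2c->3 3a->2 3b->1 3c->1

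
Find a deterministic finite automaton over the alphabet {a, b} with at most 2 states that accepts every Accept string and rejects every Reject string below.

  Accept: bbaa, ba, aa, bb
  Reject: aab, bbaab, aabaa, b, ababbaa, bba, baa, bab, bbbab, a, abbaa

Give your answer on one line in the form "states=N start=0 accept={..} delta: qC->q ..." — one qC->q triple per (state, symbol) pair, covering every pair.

Fold the examples into a partial DFA from state 0: repeatedly fix the first undefined (state, symbol) met by the shortest-then-alphabetical prefix, trying targets in increasing order and rejecting any under which an Accept and a Reject string meet in one state with the same remainder; add a state when all current targets are rejected. Accepting states are where Accept strings end.
a: 0a undefined. 0a->0: no, bbaa/abbaa meet in 0 with "bbaa" left. Open state 1: 0a->1.
b: 0b undefined. 0b->0: no, bbaa/baa meet in 1 with "a" left. 0b->1: ok.
aa: 1a undefined. 1a->0: ok.
ab: 1b undefined. 1b->0: ok.
All examples now run through 2 states with every (state, symbol) defined. Accept strings end in {0}, Reject strings end in {1}; accept={0}.

states=2 start=0 accept={0} delta: 0a->1 0b->1 1a->0 1b->0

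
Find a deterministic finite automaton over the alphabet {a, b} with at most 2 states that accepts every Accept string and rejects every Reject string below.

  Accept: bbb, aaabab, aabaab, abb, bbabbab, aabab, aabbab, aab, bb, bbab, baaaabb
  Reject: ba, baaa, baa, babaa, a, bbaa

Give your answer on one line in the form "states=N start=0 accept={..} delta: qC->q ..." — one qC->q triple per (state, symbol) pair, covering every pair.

states=2 start=0 accept={1} delta: 0a->0 0b->1 1a->0 1b->1

Grow the machine one transition at a time. Run the examples from 0; the earliest place one falls off (shortest prefix, ties alphabetical) gets sent to the lowest-numbered state that keeps every Accept/Reject pair distinguishable — a pair clashes when both reach the same state with identical unread suffix — and to a fresh state only if none does.
a: 0a undefined. 0a->0: ok.
b: 0b undefined. 0b->0: no, bbb/ba meet in 0. Open state 1: 0b->1.
ba: 1a undefined. 1a->0: ok.
bb: 1b undefined. 1b->0: no, abb/ba meet in 0. 1b->1: ok.
All examples now run through 2 states with every (state, symbol) defined. Accept strings end in {1}, Reject strings end in {0}; accept={1}.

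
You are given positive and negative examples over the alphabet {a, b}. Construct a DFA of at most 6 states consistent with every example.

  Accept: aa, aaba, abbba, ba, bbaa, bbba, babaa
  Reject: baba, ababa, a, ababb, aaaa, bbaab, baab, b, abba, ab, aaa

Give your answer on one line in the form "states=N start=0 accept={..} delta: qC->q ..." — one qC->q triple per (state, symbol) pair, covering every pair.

states=5 start=0 accept={3,4} delta: 0a->1 0b->2 1a->3 1b->2 2a->4 2b->0 3a->0 3b->1 4a->0 4b->0

Fold the examples into a partial DFA from state 0: repeatedly fix the first undefined (state, symbol) met by the shortest-then-alphabetical prefix, trying targets in increasing order and rejecting any under which an Accept and a Reject string meet in one state with the same remainder; add a state when all current targets are rejected. Accepting states are where Accept strings end.
a: 0a undefined. 0a->0: no, aa/a meet in 0. Open state 1: 0a->1.
b: 0b undefined. 0b->0: no, ba/a meet in 1. 0b->1: no, aaba/baba meet in 1 with "aba" left. Open state 2: 0b->2.
aa: 1a undefined. 1a->0: no, aa/aaaa meet in 0. 1a->1: no, aa/a meet in 1. 1a->2: no, aa/b meet in 2. Open state 3: 1a->3.
ab: 1b undefined. 1b->0: no, ba/abba meet in 2 with "a" left. 1b->1: no, aa/abba meet in 3. 1b->2: ok.
ba: 2a undefined. 2a->0: no, ba/baba meet in 0. 2a->1: no, ba/baba meet in 1. 2a->2: no, ba/b meet in 2. 2a->3: no, aaba/baba meet in 3 with "ba" left. Open state 4: 2a->4.
bb: 2b undefined. 2b->0: ok.
aaa: 3a undefined. 3a->0: ok.
aab: 3b undefined. 3b->0: no, aaba/a meet in 1. 3b->1: ok.
baa: 4a undefined. 4a->0: ok.
bab: 4b undefined. 4b->0: ok.
All examples now run through 5 states with every (state, symbol) defined. Accept strings end in {3,4}, Reject strings end in {0,1,2}; accept={3,4}.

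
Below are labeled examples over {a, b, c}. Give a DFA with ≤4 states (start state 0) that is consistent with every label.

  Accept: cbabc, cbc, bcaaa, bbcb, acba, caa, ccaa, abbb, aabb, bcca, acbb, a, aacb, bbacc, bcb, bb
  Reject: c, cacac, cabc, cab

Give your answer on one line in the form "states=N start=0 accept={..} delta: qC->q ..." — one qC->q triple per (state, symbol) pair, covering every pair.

states=4 start=0 accept={0,3} delta: 0a->0 0b->0 0c->1 1a->2 1b->3 1c->0 2a->0 2b->2 2c->1 3a->3 3b->3 3c->0

Fold the examples into a partial DFA from state 0: repeatedly fix the first undefined (state, symbol) met by the shortest-then-alphabetical prefix, trying targets in increasing order and rejecting any under which an Accept and a Reject string meet in one state with the same remainder; add a state when all current targets are rejected. Accepting states are where Accept strings end.
a: 0a undefined. 0a->0: ok.
b: 0b undefined. 0b->0: ok.
c: 0c undefined. 0c->0: no, cbabc/c meet in 0. Open state 1: 0c->1.
ca: 1a undefined. 1a->0: no, bcaaa/cab meet in 0. 1a->1: no, cbc/cabc meet in 1 with "bc" left. Open state 2: 1a->2.
cb: 1b undefined. 1b->0: no, cbabc/c meet in 1. 1b->1: no, cbabc/cabc meet in 2 with "bc" left. 1b->2: no, acbb/cab meet in 2 with "b" left. Open state 3: 1b->3.
cc: 1c undefined. 1c->0: ok.
caa: 2a undefined. 2a->0: ok.
cab: 2b undefined. 2b->0: no, bcaaa/cab meet in 0. 2b->1: no, bcaaa/cabc meet in 0. 2b->2: ok.
cac: 2c undefined. 2c->0: no, bcaaa/cabc meet in 0. 2c->1: ok.
cba: 3a undefined. 3a->0: no, cbabc/c meet in 1. 3a->1: no, acba/c meet in 1. 3a->2: no, cbabc/c meet in 1. 3a->3: ok.
cbc: 3c undefined. 3c->0: ok.
acbb: 3b undefined. 3b->0: no, cbabc/c meet in 1. 3b->1: no, acbb/c meet in 1. 3b->2: no, cbabc/c meet in 1. 3b->3: ok.
All examples now run through 4 states with every (state, symbol) defined. Accept strings end in {0,3}, Reject strings end in {1,2}; accept={0,3}.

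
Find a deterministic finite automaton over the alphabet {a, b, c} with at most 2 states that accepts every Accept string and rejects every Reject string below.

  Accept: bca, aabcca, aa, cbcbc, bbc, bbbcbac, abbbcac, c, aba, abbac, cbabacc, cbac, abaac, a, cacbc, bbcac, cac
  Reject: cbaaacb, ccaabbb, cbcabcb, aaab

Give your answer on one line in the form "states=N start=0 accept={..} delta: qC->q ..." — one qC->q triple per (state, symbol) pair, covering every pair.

states=2 start=0 accept={0} delta: 0a->0 0b->1 0c->0 1a->0 1b->0 1c->0

Grow the machine one transition at a time. Run the examples from 0; the earliest place one falls off (shortest prefix, ties alphabetical) gets sent to the lowest-numbered state that keeps every Accept/Reject pair distinguishable — a pair clashes when both reach the same state with identical unread suffix — and to a fresh state only if none does.
a: 0a undefined. 0a->0: ok.
b: 0b undefined. 0b->0: no, aa/aaab meet in 0. Open state 1: 0b->1.
c: 0c undefined. 0c->0: ok.
bb: 1b undefined. 1b->0: ok.
bc: 1c undefined. 1c->0: ok.
aba: 1a undefined. 1a->0: ok.
All examples now run through 2 states with every (state, symbol) defined. Accept strings end in {0}, Reject strings end in {1}; accept={0}.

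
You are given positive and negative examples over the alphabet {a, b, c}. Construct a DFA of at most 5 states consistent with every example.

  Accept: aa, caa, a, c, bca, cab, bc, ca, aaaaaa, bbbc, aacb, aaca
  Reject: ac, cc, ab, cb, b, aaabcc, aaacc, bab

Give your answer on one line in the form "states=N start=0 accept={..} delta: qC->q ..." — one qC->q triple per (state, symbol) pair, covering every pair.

states=4 start=0 accept={1,2} delta: 0a->1 0b->0 0c->1 1a->2 1b->0 1c->0 2a->2 2b->2 2c->3 3a->1 3b->1 3c->0

Fold the examples into a partial DFA from state 0: repeatedly fix the first undefined (state, symbol) met by the shortest-then-alphabetical prefix, trying targets in increasing order and rejecting any under which an Accept and a Reject string meet in one state with the same remainder; add a state when all current targets are rejected. Accepting states are where Accept strings end.
a: 0a undefined. 0a->0: no, c/ac meet in 0 with "c" left. Open state 1: 0a->1.
b: 0b undefined. 0b->0: ok.
c: 0c undefined. 0c->0: no, c/cc meet in 0. 0c->1: ok.
aa: 1a undefined. 1a->0: no, aa/b meet in 0. 1a->1: no, cab/ab meet in 1 with "b" left. Open state 2: 1a->2.
ab: 1b undefined. 1b->0: ok.
ac: 1c undefined. 1c->0: ok.
aaa: 2a undefined. 2a->0: no, caa/ac meet in 0. 2a->1: no, caa/aaacc meet in 1. 2a->2: ok.
aac: 2c undefined. 2c->0: no, a/aaacc meet in 1. 2c->1: no, aacb/ac meet in 0. 2c->2: no, aa/aaacc meet in 2. Open state 3: 2c->3.
cab: 2b undefined. 2b->0: no, cab/ac meet in 0. 2b->1: no, a/aaabcc meet in 1. 2b->2: ok.
aaca: 3a undefined. 3a->0: no, aaca/ac meet in 0. 3a->1: ok.
aacb: 3b undefined. 3b->0: no, aacb/ac meet in 0. 3b->1: ok.
aaacc: 3c undefined. 3c->0: ok.
All examples now run through 4 states with every (state, symbol) defined. Accept strings end in {1,2}, Reject strings end in {0}; accept={1,2}.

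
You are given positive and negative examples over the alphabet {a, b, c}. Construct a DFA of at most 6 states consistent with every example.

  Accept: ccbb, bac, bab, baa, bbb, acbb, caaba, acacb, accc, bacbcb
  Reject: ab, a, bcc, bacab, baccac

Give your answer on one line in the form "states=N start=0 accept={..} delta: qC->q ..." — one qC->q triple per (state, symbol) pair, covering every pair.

states=4 start=0 accept={3} delta: 0a->0 0b->1 0c->2 1a->2 1b->2 1c->0 2a->3 2b->3 2c->3 3a->1 3b->3 3c->3

Grow the machine one transition at a time. Run the examples from 0; the earliest place one falls off (shortest prefix, ties alphabetical) gets sent to the lowest-numbered state that keeps every Accept/Reject pair distinguishable — a pair clashes when both reach the same state with identical unread suffix — and to a fresh state only if none does.
a: 0a undefined. 0a->0: ok.
b: 0b undefined. 0b->0: no, bab/ab meet in 0. Open state 1: 0b->1.
c: 0c undefined. 0c->0: no, acacb/ab meet in 1. 0c->1: no, accc/bcc meet in 1 with "cc" left. Open state 2: 0c->2.
ba: 1a undefined. 1a->0: no, bab/ab meet in 1. 1a->1: no, baa/ab meet in 1. 1a->2: ok.
bb: 1b undefined. 1b->0: no, bbb/ab meet in 1. 1b->1: no, bbb/ab meet in 1. 1b->2: ok.
bc: 1c undefined. 1c->0: ok.
ca: 2a undefined. 2a->0: no, baa/a meet in 0. 2a->1: no, baa/ab meet in 1. 2a->2: no, baa/bcc meet in 2. Open state 3: 2a->3.
cc: 2c undefined. 2c->0: no, ccbb/bcc meet in 2. 2c->1: no, ccbb/bacab meet in 2 with "b" left. 2c->2: no, bac/bcc meet in 2. 2c->3: ok.
acb: 2b undefined. 2b->0: no, bab/a meet in 0. 2b->1: no, bab/ab meet in 1. 2b->2: no, bab/bcc meet in 2. 2b->3: ok.
caa: 3a undefined. 3a->0: no, caaba/bcc meet in 2. 3a->1: ok.
ccb: 3b undefined. 3b->0: no, ccbb/ab meet in 1. 3b->1: no, ccbb/bcc meet in 2. 3b->2: no, acbb/bcc meet in 2. 3b->3: ok.
acac: 3c undefined. 3c->0: no, acacb/ab meet in 1. 3c->1: no, ccbb/baccac meet in 3. 3c->2: no, accc/bcc meet in 2. 3c->3: ok.
All examples now run through 4 states with every (state, symbol) defined. Accept strings end in {3}, Reject strings end in {0,1,2}; accept={3}.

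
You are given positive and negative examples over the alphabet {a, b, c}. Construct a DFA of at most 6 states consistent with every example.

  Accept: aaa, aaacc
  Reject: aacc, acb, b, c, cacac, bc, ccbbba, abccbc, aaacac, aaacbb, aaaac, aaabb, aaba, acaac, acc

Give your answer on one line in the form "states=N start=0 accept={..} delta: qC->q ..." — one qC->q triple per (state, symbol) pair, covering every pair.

states=4 start=0 accept={3} delta: 0a->1 0b->0 0c->0 1a->2 1b->0 1c->0 2a->3 2b->0 2c->0 3a->0 3b->0 3c->3

Grow the machine one transition at a time. Run the examples from 0; the earliest place one falls off (shortest prefix, ties alphabetical) gets sent to the lowest-numbered state that keeps every Accept/Reject pair distinguishable — a pair clashes when both reach the same state with identical unread suffix — and to a fresh state only if none does.
a: 0a undefined. 0a->0: no, aaacc/aacc meet in 0 with "cc" left. Open state 1: 0a->1.
b: 0b undefined. 0b->0: ok.
c: 0c undefined. 0c->0: ok.
aa: 1a undefined. 1a->0: no, aaa/ccbbba meet in 1. 1a->1: no, aaa/ccbbba meet in 1. Open state 2: 1a->2.
ab: 1b undefined. 1b->0: ok.
ac: 1c undefined. 1c->0: ok.
aaa: 2a undefined. 2a->0: no, aaa/acb meet in 0. 2a->1: no, aaa/ccbbba meet in 1. 2a->2: no, aaacc/aacc meet in 2 with "cc" left. Open state 3: 2a->3.
aab: 2b undefined. 2b->0: ok.
aac: 2c undefined. 2c->0: ok.
aaaa: 3a undefined. 3a->0: ok.
aaab: 3b undefined. 3b->0: ok.
aaac: 3c undefined. 3c->0: no, aaacc/aacc meet in 0. 3c->1: no, aaacc/aacc meet in 0. 3c->2: no, aaacc/aacc meet in 0. 3c->3: ok.
All examples now run through 4 states with every (state, symbol) defined. Accept strings end in {3}, Reject strings end in {0,1}; accept={3}.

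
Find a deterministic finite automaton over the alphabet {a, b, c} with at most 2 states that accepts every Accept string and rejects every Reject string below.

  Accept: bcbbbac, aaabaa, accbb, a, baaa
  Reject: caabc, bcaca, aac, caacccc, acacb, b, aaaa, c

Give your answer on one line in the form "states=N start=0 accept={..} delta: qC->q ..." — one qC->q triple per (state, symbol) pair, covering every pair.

states=2 start=0 accept={1} delta: 0a->1 0b->0 0c->0 1a->0 1b->1 1c->1

Grow the machine one transition at a time. Run the examples from 0; the earliest place one falls off (shortest prefix, ties alphabetical) gets sent to the lowest-numbered state that keeps every Accept/Reject pair distinguishable — a pair clashes when both reach the same state with identical unread suffix — and to a fresh state only if none does.
a: 0a undefined. 0a->0: no, a/aaaa meet in 0. Open state 1: 0a->1.
b: 0b undefined. 0b->0: ok.
c: 0c undefined. 0c->0: ok.
aa: 1a undefined. 1a->0: ok.
ac: 1c undefined. 1c->0: no, bcbbbac/caabc meet in 0. 1c->1: ok.
aaab: 1b undefined. 1b->0: no, aaabaa/caabc meet in 0. 1b->1: ok.
All examples now run through 2 states with every (state, symbol) defined. Accept strings end in {1}, Reject strings end in {0}; accept={1}.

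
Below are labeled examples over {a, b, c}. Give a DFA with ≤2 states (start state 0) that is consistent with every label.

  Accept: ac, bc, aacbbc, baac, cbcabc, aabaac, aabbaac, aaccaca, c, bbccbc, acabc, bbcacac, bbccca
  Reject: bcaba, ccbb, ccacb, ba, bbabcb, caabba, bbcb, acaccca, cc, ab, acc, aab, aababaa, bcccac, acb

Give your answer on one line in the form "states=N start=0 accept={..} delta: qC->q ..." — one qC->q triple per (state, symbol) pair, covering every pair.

Grow the machine one transition at a time. Run the examples from 0; the earliest place one falls off (shortest prefix, ties alphabetical) gets sent to the lowest-numbered state that keeps every Accept/Reject pair distinguishable — a pair clashes when both reach the same state with identical unread suffix — and to a fresh state only if none does.
a: 0a undefined. 0a->0: ok.
b: 0b undefined. 0b->0: ok.
c: 0c undefined. 0c->0: no, ac/bcaba meet in 0. Open state 1: 0c->1.
ca: 1a undefined. 1a->0: no, bbccca/acaccca meet in 1 with "cca" left. 1a->1: ok.
cb: 1b undefined. 1b->0: ok.
cc: 1c undefined. 1c->0: ok.
All examples now run through 2 states with every (state, symbol) defined. Accept strings end in {1}, Reject strings end in {0}; accept={1}.

states=2 start=0 accept={1} delta: 0a->0 0b->0 0c->1 1a->1 1b->0 1c->0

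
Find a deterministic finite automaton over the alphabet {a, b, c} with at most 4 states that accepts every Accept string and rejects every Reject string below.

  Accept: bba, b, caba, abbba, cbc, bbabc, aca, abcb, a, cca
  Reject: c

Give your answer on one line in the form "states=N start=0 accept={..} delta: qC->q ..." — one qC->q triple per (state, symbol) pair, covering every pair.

states=3 start=0 accept={0,1} delta: 0a->0 0b->1 0c->2 1a->0 1b->0 1c->0 2a->0 2b->1 2c->0

State merging on the prefix tree: take the shortest (then alphabetical) example prefix whose next move is undefined and point that move at state 0, else 1, else 2, ...; a target is out if some Accept/Reject pair would then sit in one state with the same input left (inseparable). If every existing state is out, open a new one.
a: 0a undefined. 0a->0: ok.
b: 0b undefined. 0b->0: no, bbabc/c meet in 0 with "c" left. Open state 1: 0b->1.
c: 0c undefined. 0c->0: no, aca/c meet in 0. 0c->1: no, b/c meet in 1. Open state 2: 0c->2.
bb: 1b undefined. 1b->0: ok.
ca: 2a undefined. 2a->0: ok.
cb: 2b undefined. 2b->0: no, cbc/c meet in 2. 2b->1: ok.
cc: 2c undefined. 2c->0: ok.
abc: 1c undefined. 1c->0: ok.
caba: 1a undefined. 1a->0: ok.
All examples now run through 3 states with every (state, symbol) defined. Accept strings end in {0,1}, Reject strings end in {2}; accept={0,1}.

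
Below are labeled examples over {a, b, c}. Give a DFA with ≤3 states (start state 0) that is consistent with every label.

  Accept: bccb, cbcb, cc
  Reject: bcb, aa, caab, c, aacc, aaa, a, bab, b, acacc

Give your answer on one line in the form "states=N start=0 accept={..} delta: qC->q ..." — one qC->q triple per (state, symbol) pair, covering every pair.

Fold the examples into a partial DFA from state 0: repeatedly fix the first undefined (state, symbol) met by the shortest-then-alphabetical prefix, trying targets in increasing order and rejecting any under which an Accept and a Reject string meet in one state with the same remainder; add a state when all current targets are rejected. Accepting states are where Accept strings end.
a: 0a undefined. 0a->0: no, cc/aacc meet in 0 with "cc" left. Open state 1: 0a->1.
b: 0b undefined. 0b->0: ok.
c: 0c undefined. 0c->0: no, bccb/bcb meet in 0. 0c->1: ok.
aa: 1a undefined. 1a->0: no, cc/aacc meet in 1 with "c" left. 1a->1: ok.
ac: 1c undefined. 1c->0: no, bccb/b meet in 0. 1c->1: no, bccb/bcb meet in 1 with "b" left. Open state 2: 1c->2.
cb: 1b undefined. 1b->0: no, cbcb/bcb meet in 0. 1b->1: ok.
aca: 2a undefined. 2a->0: no, cc/acacc meet in 2. 2a->1: ok.
aacc: 2c undefined. 2c->0: ok.
bccb: 2b undefined. 2b->0: no, bccb/aacc meet in 0. 2b->1: no, bccb/bcb meet in 1. 2b->2: ok.
All examples now run through 3 states with every (state, symbol) defined. Accept strings end in {2}, Reject strings end in {0,1}; accept={2}.

states=3 start=0 accept={2} delta: 0a->1 0b->0 0c->1 1a->1 1b->1 1c->2 2a->1 2b->2 2c->0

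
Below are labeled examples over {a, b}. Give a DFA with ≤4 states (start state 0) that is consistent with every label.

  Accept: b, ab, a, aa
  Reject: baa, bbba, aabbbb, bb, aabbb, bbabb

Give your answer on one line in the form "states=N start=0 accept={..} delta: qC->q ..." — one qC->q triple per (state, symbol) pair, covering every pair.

State merging on the prefix tree: take the shortest (then alphabetical) example prefix whose next move is undefined and point that move at state 0, else 1, else 2, ...; a target is out if some Accept/Reject pair would then sit in one state with the same input left (inseparable). If every existing state is out, open a new one.
a: 0a undefined. 0a->0: ok.
b: 0b undefined. 0b->0: no, b/baa meet in 0. Open state 1: 0b->1.
ba: 1a undefined. 1a->0: no, a/baa meet in 0. 1a->1: no, b/baa meet in 1. Open state 2: 1a->2.
bb: 1b undefined. 1b->0: no, b/aabbb meet in 1. 1b->1: no, b/aabbbb meet in 1. 1b->2: ok.
baa: 2a undefined. 2a->0: no, a/baa meet in 0. 2a->1: no, b/baa meet in 1. 2a->2: ok.
bbb: 2b undefined. 2b->0: no, b/aabbbb meet in 1. 2b->1: no, b/aabbb meet in 1. 2b->2: ok.
All examples now run through 3 states with every (state, symbol) defined. Accept strings end in {0,1}, Reject strings end in {2}; accept={0,1}.

states=3 start=0 accept={0,1} delta: 0a->0 0b->1 1a->2 1b->2 2a->2 2b->2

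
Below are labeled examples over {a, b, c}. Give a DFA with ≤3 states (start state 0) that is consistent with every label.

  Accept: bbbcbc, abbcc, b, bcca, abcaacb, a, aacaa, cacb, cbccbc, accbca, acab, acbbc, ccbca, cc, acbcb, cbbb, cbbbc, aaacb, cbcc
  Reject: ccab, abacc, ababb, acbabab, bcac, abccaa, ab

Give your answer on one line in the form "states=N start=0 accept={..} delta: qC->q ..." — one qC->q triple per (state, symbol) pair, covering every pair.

Grow the machine one transition at a time. Run the examples from 0; the earliest place one falls off (shortest prefix, ties alphabetical) gets sent to the lowest-numbered state that keeps every Accept/Reject pair distinguishable — a pair clashes when both reach the same state with identical unread suffix — and to a fresh state only if none does.
a: 0a undefined. 0a->0: no, b/ab meet in 0 with "b" left. Open state 1: 0a->1.
b: 0b undefined. 0b->0: ok.
c: 0c undefined. 0c->0: ok.
aa: 1a undefined. 1a->0: ok.
ab: 1b undefined. 1b->0: no, bbbcbc/ccab meet in 0. 1b->1: no, bbbcbc/abacc meet in 0. Open state 2: 1b->2.
ac: 1c undefined. 1c->0: no, bbbcbc/bcac meet in 0. 1c->1: no, bcca/bcac meet in 1. 1c->2: ok.
aba: 2a undefined. 2a->0: no, bbbcbc/abacc meet in 0. 2a->1: no, cacb/ababb meet in 2 with "b" left. 2a->2: ok.
abb: 2b undefined. 2b->0: no, bbbcbc/ababb meet in 0. 2b->1: ok.
abc: 2c undefined. 2c->0: no, bbbcbc/abacc meet in 0. 2c->1: ok.
All examples now run through 3 states with every (state, symbol) defined. Accept strings end in {0,1}, Reject strings end in {2}; accept={0,1}.

states=3 start=0 accept={0,1} delta: 0a->1 0b->0 0c->0 1a->0 1b->2 1c->2 2a->2 2b->1 2c->1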